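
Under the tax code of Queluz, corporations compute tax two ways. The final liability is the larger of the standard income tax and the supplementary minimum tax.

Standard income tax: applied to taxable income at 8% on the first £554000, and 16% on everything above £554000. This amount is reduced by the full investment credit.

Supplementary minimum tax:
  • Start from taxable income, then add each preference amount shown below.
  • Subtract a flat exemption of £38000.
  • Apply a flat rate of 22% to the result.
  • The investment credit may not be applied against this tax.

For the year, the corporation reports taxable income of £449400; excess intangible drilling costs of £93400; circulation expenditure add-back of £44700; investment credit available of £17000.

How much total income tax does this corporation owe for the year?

£120890

Standard income tax:
  £449400 × 8% = £35952
  Less investment credit £17000 → £18952

Supplementary minimum tax:
  Adjusted income: £449400 + £93400 + £44700 = £587500
  Less exemption £38000 → base £549500
  £549500 × 22% = £120890

£120890 > £18952, so the supplementary minimum tax is the binding amount.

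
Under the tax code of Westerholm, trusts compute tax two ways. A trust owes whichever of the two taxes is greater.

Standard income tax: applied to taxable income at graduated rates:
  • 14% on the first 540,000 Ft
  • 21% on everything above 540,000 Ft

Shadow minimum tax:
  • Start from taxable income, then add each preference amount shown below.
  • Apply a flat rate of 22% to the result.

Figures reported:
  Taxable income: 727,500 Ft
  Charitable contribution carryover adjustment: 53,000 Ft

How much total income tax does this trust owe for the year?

Standard income tax:
  540,000 Ft × 14% = 75,600 Ft
  187,500 Ft × 21% = 39,375 Ft
  → 114,975 Ft

Shadow minimum tax:
  Adjusted income: 727,500 Ft + 53,000 Ft = 780,500 Ft
  780,500 Ft × 22% = 171,710 Ft

171,710 Ft > 114,975 Ft, so the shadow minimum tax is the binding amount.

171,710 Ft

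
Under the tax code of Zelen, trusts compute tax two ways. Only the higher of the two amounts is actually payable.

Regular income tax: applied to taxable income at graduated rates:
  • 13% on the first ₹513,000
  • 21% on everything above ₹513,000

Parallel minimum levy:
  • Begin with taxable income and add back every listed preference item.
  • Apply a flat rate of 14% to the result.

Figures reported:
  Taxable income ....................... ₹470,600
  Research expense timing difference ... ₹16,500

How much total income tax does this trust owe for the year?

Parallel minimum levy:
  Adjusted income: ₹470,600 + ₹16,500 = ₹487,100
  ₹487,100 × 14% = ₹68,194

Regular income tax:
  ₹470,600 × 13% = ₹61,178

₹68,194 > ₹61,178, so the parallel minimum levy is the binding amount.

₹68,194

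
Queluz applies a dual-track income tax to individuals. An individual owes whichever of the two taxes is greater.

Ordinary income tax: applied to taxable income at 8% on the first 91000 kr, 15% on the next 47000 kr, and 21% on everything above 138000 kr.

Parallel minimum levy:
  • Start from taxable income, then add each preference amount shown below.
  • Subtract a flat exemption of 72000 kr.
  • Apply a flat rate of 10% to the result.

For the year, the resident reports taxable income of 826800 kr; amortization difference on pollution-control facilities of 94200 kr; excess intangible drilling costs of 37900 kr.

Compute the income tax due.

Parallel minimum levy:
  Adjusted income: 826800 kr + 94200 kr + 37900 kr = 958900 kr
  Less exemption 72000 kr → base 886900 kr
  886900 kr × 10% = 88690 kr

Ordinary income tax:
  91000 kr × 8% = 7280 kr
  47000 kr × 15% = 7050 kr
  688800 kr × 21% = 144648 kr
  → 158978 kr

158978 kr > 88690 kr, so the ordinary income tax governs.

158978 kr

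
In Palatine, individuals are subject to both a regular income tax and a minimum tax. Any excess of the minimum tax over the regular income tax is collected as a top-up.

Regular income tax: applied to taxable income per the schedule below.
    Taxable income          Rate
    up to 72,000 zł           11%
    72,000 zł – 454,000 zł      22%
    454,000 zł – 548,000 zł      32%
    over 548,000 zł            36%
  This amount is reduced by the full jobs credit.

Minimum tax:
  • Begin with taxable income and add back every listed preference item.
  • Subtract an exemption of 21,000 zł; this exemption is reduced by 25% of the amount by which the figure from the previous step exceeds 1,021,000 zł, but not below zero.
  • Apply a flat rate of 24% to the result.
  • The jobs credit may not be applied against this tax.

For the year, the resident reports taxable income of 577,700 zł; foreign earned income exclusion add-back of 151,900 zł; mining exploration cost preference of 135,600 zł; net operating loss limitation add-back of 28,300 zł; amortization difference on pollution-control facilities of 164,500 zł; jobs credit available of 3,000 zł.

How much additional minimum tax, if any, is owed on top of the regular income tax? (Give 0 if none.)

121,368 zł

Minimum tax:
  Adjusted income: 577,700 zł + 151,900 zł + 135,600 zł + 28,300 zł + 164,500 zł = 1,058,000 zł
  Exemption: 21,000 zł − 25% × (1,058,000 zł − 1,021,000 zł) = 21,000 zł − 9,250 zł = 11,750 zł
  Base: 1,058,000 zł − 11,750 zł = 1,046,250 zł
  1,046,250 zł × 24% = 251,100 zł

Regular income tax:
  72,000 zł × 11% = 7,920 zł
  382,000 zł × 22% = 84,040 zł
  94,000 zł × 32% = 30,080 zł
  29,700 zł × 36% = 10,692 zł
  → 132,732 zł
  Less jobs credit 3,000 zł → 129,732 zł

Excess of minimum tax over regular income tax: 251,100 zł − 129,732 zł = 121,368 zł.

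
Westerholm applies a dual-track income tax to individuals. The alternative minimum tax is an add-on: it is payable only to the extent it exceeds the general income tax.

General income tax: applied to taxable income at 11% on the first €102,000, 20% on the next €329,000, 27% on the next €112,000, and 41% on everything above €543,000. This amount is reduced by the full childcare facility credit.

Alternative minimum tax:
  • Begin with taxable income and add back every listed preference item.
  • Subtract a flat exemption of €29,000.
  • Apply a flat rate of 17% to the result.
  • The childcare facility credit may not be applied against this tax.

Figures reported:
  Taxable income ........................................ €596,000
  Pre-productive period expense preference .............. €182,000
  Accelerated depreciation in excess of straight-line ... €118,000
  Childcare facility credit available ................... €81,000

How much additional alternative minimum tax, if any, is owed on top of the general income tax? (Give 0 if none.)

€99,400

Alternative minimum tax:
  Adjusted income: €596,000 + €182,000 + €118,000 = €896,000
  Less exemption €29,000 → base €867,000
  €867,000 × 17% = €147,390

General income tax:
  €102,000 × 11% = €11,220
  €329,000 × 20% = €65,800
  €112,000 × 27% = €30,240
  €53,000 × 41% = €21,730
  → €128,990
  Less childcare facility credit €81,000 → €47,990

Excess of alternative minimum tax over general income tax: €147,390 − €47,990 = €99,400.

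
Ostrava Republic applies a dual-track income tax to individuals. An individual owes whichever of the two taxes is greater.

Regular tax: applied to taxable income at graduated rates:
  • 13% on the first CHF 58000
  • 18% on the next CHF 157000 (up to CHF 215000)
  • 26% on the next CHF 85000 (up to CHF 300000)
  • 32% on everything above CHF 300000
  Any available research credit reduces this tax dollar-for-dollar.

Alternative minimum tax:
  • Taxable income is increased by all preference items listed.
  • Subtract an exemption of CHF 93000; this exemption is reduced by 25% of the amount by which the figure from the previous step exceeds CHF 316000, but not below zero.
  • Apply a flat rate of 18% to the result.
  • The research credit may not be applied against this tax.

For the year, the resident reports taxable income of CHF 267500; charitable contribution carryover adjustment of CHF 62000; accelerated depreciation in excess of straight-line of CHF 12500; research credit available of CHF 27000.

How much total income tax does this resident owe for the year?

CHF 45990

Alternative minimum tax:
  Adjusted income: CHF 267500 + CHF 62000 + CHF 12500 = CHF 342000
  Exemption: CHF 93000 − 25% × (CHF 342000 − CHF 316000) = CHF 93000 − CHF 6500 = CHF 86500
  Base: CHF 342000 − CHF 86500 = CHF 255500
  CHF 255500 × 18% = CHF 45990

Regular tax:
  CHF 58000 × 13% = CHF 7540
  CHF 157000 × 18% = CHF 28260
  CHF 52500 × 26% = CHF 13650
  → CHF 49450
  Less research credit CHF 27000 → CHF 22450

CHF 45990 > CHF 22450, so the alternative minimum tax is the binding amount.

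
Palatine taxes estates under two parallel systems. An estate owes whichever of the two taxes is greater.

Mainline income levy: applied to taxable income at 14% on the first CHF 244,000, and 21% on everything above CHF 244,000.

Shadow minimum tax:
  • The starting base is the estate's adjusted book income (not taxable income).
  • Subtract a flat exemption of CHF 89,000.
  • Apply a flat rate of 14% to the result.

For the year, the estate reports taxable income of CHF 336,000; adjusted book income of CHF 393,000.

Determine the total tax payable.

Shadow minimum tax:
  Base (adjusted book income): CHF 393,000
  Less exemption CHF 89,000 → base CHF 304,000
  CHF 304,000 × 14% = CHF 42,560

Mainline income levy:
  CHF 244,000 × 14% = CHF 34,160
  CHF 92,000 × 21% = CHF 19,320
  → CHF 53,480

CHF 53,480 > CHF 42,560, so the mainline income levy governs.

CHF 53,480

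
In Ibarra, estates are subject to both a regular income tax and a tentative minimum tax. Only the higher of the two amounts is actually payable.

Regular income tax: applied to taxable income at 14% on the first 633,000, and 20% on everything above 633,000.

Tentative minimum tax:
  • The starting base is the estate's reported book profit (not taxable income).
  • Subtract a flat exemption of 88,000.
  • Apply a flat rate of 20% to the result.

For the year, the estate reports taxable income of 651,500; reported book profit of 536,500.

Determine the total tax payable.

92,320

Regular income tax:
  633,000 × 14% = 88,620
  18,500 × 20% = 3,700
  → 92,320

Tentative minimum tax:
  Base (reported book profit): 536,500
  Less exemption 88,000 → base 448,500
  448,500 × 20% = 89,700

92,320 > 89,700, so the regular income tax governs.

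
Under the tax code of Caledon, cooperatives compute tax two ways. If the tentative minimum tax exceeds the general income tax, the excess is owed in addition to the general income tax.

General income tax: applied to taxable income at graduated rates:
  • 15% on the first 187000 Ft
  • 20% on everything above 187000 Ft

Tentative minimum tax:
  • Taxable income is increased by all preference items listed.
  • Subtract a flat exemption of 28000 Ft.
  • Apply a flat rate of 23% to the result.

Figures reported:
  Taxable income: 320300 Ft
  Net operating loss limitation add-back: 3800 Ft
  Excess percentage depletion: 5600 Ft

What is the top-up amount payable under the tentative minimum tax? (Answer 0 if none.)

14681 Ft

Tentative minimum tax:
  Adjusted income: 320300 Ft + 3800 Ft + 5600 Ft = 329700 Ft
  Less exemption 28000 Ft → base 301700 Ft
  301700 Ft × 23% = 69391 Ft

General income tax:
  187000 Ft × 15% = 28050 Ft
  133300 Ft × 20% = 26660 Ft
  → 54710 Ft

Excess of tentative minimum tax over general income tax: 69391 Ft − 54710 Ft = 14681 Ft.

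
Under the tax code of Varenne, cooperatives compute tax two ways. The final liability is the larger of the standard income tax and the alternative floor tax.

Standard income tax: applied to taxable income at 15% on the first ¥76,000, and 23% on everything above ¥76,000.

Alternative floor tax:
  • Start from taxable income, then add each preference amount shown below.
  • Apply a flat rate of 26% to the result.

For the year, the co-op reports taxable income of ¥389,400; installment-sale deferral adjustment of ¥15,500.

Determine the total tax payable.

Alternative floor tax:
  Adjusted income: ¥389,400 + ¥15,500 = ¥404,900
  ¥404,900 × 26% = ¥105,274

Standard income tax:
  ¥76,000 × 15% = ¥11,400
  ¥313,400 × 23% = ¥72,082
  → ¥83,482

¥105,274 > ¥83,482, so the alternative floor tax is the binding amount.

¥105,274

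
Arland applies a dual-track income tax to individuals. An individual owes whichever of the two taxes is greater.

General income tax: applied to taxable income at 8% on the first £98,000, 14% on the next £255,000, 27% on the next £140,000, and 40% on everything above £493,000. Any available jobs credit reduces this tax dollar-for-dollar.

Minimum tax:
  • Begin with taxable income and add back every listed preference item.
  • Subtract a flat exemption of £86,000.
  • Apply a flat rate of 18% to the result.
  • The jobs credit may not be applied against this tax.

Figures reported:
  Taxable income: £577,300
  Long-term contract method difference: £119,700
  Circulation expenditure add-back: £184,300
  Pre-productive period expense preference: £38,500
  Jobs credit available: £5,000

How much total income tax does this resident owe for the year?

Minimum tax:
  Adjusted income: £577,300 + £119,700 + £184,300 + £38,500 = £919,800
  Less exemption £86,000 → base £833,800
  £833,800 × 18% = £150,084

General income tax:
  £98,000 × 8% = £7,840
  £255,000 × 14% = £35,700
  £140,000 × 27% = £37,800
  £84,300 × 40% = £33,720
  → £115,060
  Less jobs credit £5,000 → £110,060

£150,084 > £110,060, so the minimum tax is the binding amount.

£150,084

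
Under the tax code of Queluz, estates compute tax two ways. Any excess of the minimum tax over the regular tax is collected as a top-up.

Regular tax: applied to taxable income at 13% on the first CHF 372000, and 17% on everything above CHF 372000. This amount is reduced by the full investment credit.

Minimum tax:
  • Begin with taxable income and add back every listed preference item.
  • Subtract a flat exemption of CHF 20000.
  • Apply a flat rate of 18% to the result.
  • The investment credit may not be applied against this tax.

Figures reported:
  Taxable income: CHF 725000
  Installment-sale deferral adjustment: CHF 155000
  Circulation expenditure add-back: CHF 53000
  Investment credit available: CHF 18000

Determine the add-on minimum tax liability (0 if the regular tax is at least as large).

Minimum tax:
  Adjusted income: CHF 725000 + CHF 155000 + CHF 53000 = CHF 933000
  Less exemption CHF 20000 → base CHF 913000
  CHF 913000 × 18% = CHF 164340

Regular tax:
  CHF 372000 × 13% = CHF 48360
  CHF 353000 × 17% = CHF 60010
  → CHF 108370
  Less investment credit CHF 18000 → CHF 90370

Excess of minimum tax over regular tax: CHF 164340 − CHF 90370 = CHF 73970.

CHF 73970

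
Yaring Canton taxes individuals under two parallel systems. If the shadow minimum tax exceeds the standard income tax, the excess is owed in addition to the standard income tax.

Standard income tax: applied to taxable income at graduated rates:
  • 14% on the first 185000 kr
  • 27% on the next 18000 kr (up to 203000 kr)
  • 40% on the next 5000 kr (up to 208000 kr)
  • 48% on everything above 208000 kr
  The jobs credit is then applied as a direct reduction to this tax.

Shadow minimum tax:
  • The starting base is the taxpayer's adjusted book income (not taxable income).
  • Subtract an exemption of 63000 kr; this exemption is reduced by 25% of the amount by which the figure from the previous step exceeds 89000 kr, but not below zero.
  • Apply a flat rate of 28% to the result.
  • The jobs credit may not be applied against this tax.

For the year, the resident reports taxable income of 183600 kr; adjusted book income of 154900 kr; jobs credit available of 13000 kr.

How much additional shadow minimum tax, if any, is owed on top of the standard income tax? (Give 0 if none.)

Shadow minimum tax:
  Base (adjusted book income): 154900 kr
  Exemption: 63000 kr − 25% × (154900 kr − 89000 kr) = 63000 kr − 16475 kr = 46525 kr
  Base: 154900 kr − 46525 kr = 108375 kr
  108375 kr × 28% = 30345 kr

Standard income tax:
  183600 kr × 14% = 25704 kr
  Less jobs credit 13000 kr → 12704 kr

Excess of shadow minimum tax over standard income tax: 30345 kr − 12704 kr = 17641 kr.

17641 kr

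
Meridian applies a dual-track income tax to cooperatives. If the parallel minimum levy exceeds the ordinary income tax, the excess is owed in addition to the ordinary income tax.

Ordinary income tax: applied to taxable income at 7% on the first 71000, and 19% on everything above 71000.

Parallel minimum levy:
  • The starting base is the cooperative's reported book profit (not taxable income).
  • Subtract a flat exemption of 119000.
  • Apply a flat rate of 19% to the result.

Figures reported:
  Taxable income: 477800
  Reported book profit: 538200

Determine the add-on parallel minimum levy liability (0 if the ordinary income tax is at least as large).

Parallel minimum levy:
  Base (reported book profit): 538200
  Less exemption 119000 → base 419200
  419200 × 19% = 79648

Ordinary income tax:
  71000 × 7% = 4970
  406800 × 19% = 77292
  → 82262

79648 ≤ 82262, so no add-on is due.

0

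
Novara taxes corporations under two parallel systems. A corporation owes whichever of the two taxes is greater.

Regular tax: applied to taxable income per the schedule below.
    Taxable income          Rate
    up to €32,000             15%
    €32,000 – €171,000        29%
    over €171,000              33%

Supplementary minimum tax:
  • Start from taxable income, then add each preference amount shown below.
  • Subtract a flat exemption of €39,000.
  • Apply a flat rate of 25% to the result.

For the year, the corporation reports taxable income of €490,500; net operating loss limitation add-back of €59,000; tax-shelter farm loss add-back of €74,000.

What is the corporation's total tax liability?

€150,545

Supplementary minimum tax:
  Adjusted income: €490,500 + €59,000 + €74,000 = €623,500
  Less exemption €39,000 → base €584,500
  €584,500 × 25% = €146,125

Regular tax:
  €32,000 × 15% = €4,800
  €139,000 × 29% = €40,310
  €319,500 × 33% = €105,435
  → €150,545

€150,545 > €146,125, so the regular tax governs.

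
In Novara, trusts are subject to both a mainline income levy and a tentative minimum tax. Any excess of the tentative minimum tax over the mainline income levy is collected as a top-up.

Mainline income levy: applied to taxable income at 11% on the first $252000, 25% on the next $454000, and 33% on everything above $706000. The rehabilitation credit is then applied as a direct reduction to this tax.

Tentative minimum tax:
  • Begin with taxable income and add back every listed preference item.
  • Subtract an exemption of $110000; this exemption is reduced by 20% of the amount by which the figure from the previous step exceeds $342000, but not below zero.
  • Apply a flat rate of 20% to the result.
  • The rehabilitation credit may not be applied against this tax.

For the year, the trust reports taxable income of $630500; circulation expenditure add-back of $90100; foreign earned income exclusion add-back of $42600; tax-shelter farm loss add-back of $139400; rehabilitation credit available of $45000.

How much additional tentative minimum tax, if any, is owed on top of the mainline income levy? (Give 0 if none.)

$103175

Tentative minimum tax:
  Adjusted income: $630500 + $90100 + $42600 + $139400 = $902600
  Exemption: 20% × ($902600 − $342000) = $112120 ≥ $110000, so the exemption is fully phased out
  Base: $902600 − $0 = $902600
  $902600 × 20% = $180520

Mainline income levy:
  $252000 × 11% = $27720
  $378500 × 25% = $94625
  → $122345
  Less rehabilitation credit $45000 → $77345

Excess of tentative minimum tax over mainline income levy: $180520 − $77345 = $103175.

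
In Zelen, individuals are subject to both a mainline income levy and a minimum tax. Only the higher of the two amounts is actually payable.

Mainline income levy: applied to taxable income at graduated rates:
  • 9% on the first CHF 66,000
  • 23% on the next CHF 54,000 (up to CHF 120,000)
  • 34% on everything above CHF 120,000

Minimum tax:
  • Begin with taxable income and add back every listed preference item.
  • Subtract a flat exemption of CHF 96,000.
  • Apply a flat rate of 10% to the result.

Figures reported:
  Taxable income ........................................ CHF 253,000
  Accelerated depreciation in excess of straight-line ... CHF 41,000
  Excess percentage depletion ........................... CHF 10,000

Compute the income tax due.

CHF 63,580

Minimum tax:
  Adjusted income: CHF 253,000 + CHF 41,000 + CHF 10,000 = CHF 304,000
  Less exemption CHF 96,000 → base CHF 208,000
  CHF 208,000 × 10% = CHF 20,800

Mainline income levy:
  CHF 66,000 × 9% = CHF 5,940
  CHF 54,000 × 23% = CHF 12,420
  CHF 133,000 × 34% = CHF 45,220
  → CHF 63,580

CHF 63,580 > CHF 20,800, so the mainline income levy governs.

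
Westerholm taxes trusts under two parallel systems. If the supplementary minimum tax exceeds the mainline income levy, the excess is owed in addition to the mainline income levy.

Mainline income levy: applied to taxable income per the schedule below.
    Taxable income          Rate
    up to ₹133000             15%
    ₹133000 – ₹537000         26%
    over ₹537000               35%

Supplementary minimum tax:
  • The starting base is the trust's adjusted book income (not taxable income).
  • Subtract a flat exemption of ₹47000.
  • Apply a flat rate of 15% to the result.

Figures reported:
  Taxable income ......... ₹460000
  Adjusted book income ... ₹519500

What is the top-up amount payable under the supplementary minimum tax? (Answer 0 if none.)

₹0

Supplementary minimum tax:
  Base (adjusted book income): ₹519500
  Less exemption ₹47000 → base ₹472500
  ₹472500 × 15% = ₹70875

Mainline income levy:
  ₹133000 × 15% = ₹19950
  ₹327000 × 26% = ₹85020
  → ₹104970

₹70875 ≤ ₹104970, so no add-on is due.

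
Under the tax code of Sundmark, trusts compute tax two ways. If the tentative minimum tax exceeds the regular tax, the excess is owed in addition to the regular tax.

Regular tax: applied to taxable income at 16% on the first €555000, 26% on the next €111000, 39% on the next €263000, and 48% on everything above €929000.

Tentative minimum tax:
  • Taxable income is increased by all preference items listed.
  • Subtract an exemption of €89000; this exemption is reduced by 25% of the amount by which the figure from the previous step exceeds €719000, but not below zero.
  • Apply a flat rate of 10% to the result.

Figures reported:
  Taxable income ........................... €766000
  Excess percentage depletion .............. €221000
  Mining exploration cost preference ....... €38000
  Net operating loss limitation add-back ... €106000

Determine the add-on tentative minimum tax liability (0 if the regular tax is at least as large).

€0

Regular tax:
  €555000 × 16% = €88800
  €111000 × 26% = €28860
  €100000 × 39% = €39000
  → €156660

Tentative minimum tax:
  Adjusted income: €766000 + €221000 + €38000 + €106000 = €1131000
  Exemption: 25% × (€1131000 − €719000) = €103000 ≥ €89000, so the exemption is fully phased out
  Base: €1131000 − €0 = €1131000
  €1131000 × 10% = €113100

€113100 ≤ €156660, so no add-on is due.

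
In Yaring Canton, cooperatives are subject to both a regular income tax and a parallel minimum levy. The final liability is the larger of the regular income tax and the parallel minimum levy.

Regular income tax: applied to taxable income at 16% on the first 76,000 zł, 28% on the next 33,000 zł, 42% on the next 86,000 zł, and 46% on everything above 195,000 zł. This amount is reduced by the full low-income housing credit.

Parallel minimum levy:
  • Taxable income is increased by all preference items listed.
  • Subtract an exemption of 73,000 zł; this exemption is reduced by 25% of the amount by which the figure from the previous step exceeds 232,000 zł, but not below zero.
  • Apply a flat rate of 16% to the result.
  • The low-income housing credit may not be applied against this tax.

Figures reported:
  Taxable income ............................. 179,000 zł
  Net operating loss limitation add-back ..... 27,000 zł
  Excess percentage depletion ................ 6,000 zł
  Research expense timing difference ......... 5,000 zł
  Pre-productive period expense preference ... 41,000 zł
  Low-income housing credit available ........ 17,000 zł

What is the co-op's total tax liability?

33,800 zł

Parallel minimum levy:
  Adjusted income: 179,000 zł + 27,000 zł + 6,000 zł + 5,000 zł + 41,000 zł = 258,000 zł
  Exemption: 73,000 zł − 25% × (258,000 zł − 232,000 zł) = 73,000 zł − 6,500 zł = 66,500 zł
  Base: 258,000 zł − 66,500 zł = 191,500 zł
  191,500 zł × 16% = 30,640 zł

Regular income tax:
  76,000 zł × 16% = 12,160 zł
  33,000 zł × 28% = 9,240 zł
  70,000 zł × 42% = 29,400 zł
  → 50,800 zł
  Less low-income housing credit 17,000 zł → 33,800 zł

33,800 zł > 30,640 zł, so the regular income tax governs.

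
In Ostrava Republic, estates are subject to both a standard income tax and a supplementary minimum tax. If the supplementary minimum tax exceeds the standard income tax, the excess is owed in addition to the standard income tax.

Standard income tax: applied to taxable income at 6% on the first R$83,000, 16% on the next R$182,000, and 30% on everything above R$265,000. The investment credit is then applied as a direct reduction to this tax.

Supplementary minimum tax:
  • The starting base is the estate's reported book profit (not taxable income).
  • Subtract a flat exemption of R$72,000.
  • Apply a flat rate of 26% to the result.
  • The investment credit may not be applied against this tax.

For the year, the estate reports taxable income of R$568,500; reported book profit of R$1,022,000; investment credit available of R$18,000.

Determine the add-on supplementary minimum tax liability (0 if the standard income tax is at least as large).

R$139,850

Supplementary minimum tax:
  Base (reported book profit): R$1,022,000
  Less exemption R$72,000 → base R$950,000
  R$950,000 × 26% = R$247,000

Standard income tax:
  R$83,000 × 6% = R$4,980
  R$182,000 × 16% = R$29,120
  R$303,500 × 30% = R$91,050
  → R$125,150
  Less investment credit R$18,000 → R$107,150

Excess of supplementary minimum tax over standard income tax: R$247,000 − R$107,150 = R$139,850.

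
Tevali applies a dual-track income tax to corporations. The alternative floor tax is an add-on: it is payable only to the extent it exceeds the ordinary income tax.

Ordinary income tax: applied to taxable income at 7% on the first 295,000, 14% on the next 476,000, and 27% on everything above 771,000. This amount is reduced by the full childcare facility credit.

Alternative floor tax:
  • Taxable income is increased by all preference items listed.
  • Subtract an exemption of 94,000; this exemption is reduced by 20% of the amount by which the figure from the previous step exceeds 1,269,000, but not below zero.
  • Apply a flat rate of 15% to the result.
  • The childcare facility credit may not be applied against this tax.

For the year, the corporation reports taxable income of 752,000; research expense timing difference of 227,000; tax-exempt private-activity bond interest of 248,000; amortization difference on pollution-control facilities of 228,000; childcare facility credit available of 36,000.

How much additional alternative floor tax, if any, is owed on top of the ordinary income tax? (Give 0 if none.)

161,100

Ordinary income tax:
  295,000 × 7% = 20,650
  457,000 × 14% = 63,980
  → 84,630
  Less childcare facility credit 36,000 → 48,630

Alternative floor tax:
  Adjusted income: 752,000 + 227,000 + 248,000 + 228,000 = 1,455,000
  Exemption: 94,000 − 20% × (1,455,000 − 1,269,000) = 94,000 − 37,200 = 56,800
  Base: 1,455,000 − 56,800 = 1,398,200
  1,398,200 × 15% = 209,730

Excess of alternative floor tax over ordinary income tax: 209,730 − 48,630 = 161,100.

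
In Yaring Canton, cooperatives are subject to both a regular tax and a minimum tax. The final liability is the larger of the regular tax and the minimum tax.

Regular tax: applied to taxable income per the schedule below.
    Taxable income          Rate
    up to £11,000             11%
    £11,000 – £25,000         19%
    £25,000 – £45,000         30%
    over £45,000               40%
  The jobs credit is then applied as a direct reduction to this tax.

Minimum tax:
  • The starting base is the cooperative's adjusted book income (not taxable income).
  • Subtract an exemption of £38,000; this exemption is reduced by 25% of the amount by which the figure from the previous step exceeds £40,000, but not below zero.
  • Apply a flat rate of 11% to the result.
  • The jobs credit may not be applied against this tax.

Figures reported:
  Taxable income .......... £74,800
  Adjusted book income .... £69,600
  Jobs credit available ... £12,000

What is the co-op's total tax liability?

£9,790

Minimum tax:
  Base (adjusted book income): £69,600
  Exemption: £38,000 − 25% × (£69,600 − £40,000) = £38,000 − £7,400 = £30,600
  Base: £69,600 − £30,600 = £39,000
  £39,000 × 11% = £4,290

Regular tax:
  £11,000 × 11% = £1,210
  £14,000 × 19% = £2,660
  £20,000 × 30% = £6,000
  £29,800 × 40% = £11,920
  → £21,790
  Less jobs credit £12,000 → £9,790

£9,790 > £4,290, so the regular tax governs.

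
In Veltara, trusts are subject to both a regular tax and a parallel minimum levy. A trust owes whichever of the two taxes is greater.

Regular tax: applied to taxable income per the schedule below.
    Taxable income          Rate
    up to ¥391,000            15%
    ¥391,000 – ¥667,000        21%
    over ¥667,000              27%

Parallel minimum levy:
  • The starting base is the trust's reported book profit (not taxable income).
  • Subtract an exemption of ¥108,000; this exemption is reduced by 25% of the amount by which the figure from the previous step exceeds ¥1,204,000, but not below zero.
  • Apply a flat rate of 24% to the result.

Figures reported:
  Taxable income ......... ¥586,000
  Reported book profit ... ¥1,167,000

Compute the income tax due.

¥254,160

Parallel minimum levy:
  Base (reported book profit): ¥1,167,000
  Exemption: ¥1,167,000 ≤ ¥1,204,000, so full ¥108,000 applies
  Base: ¥1,167,000 − ¥108,000 = ¥1,059,000
  ¥1,059,000 × 24% = ¥254,160

Regular tax:
  ¥391,000 × 15% = ¥58,650
  ¥195,000 × 21% = ¥40,950
  → ¥99,600

¥254,160 > ¥99,600, so the parallel minimum levy is the binding amount.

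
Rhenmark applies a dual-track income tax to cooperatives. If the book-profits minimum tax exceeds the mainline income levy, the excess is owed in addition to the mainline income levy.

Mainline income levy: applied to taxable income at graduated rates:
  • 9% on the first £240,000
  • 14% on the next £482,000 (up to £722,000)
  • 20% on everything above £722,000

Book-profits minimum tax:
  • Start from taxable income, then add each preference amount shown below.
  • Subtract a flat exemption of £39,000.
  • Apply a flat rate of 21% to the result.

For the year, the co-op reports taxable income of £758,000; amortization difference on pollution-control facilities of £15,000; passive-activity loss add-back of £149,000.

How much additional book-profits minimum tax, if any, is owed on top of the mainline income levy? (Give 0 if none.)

Mainline income levy:
  £240,000 × 9% = £21,600
  £482,000 × 14% = £67,480
  £36,000 × 20% = £7,200
  → £96,280

Book-profits minimum tax:
  Adjusted income: £758,000 + £15,000 + £149,000 = £922,000
  Less exemption £39,000 → base £883,000
  £883,000 × 21% = £185,430

Excess of book-profits minimum tax over mainline income levy: £185,430 − £96,280 = £89,150.

£89,150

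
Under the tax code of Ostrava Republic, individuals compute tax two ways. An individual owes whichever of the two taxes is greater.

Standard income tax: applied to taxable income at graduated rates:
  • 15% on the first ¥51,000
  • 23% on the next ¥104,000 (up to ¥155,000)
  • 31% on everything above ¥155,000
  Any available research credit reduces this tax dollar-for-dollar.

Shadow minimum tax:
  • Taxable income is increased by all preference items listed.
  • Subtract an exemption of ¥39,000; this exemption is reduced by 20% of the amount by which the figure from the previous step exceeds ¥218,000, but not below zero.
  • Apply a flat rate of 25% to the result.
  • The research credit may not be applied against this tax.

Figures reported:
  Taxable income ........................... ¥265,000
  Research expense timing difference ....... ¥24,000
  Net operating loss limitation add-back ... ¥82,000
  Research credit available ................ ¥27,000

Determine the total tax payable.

¥90,650

Standard income tax:
  ¥51,000 × 15% = ¥7,650
  ¥104,000 × 23% = ¥23,920
  ¥110,000 × 31% = ¥34,100
  → ¥65,670
  Less research credit ¥27,000 → ¥38,670

Shadow minimum tax:
  Adjusted income: ¥265,000 + ¥24,000 + ¥82,000 = ¥371,000
  Exemption: ¥39,000 − 20% × (¥371,000 − ¥218,000) = ¥39,000 − ¥30,600 = ¥8,400
  Base: ¥371,000 − ¥8,400 = ¥362,600
  ¥362,600 × 25% = ¥90,650

¥90,650 > ¥38,670, so the shadow minimum tax is the binding amount.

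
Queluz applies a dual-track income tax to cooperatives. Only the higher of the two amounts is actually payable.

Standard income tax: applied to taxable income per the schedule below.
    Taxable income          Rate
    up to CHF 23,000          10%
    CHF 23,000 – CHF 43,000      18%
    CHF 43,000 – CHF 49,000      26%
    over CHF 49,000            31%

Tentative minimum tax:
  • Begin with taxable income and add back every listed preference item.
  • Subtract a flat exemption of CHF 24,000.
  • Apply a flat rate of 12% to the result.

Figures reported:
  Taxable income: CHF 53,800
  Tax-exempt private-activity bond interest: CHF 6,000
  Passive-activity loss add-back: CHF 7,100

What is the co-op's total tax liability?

Tentative minimum tax:
  Adjusted income: CHF 53,800 + CHF 6,000 + CHF 7,100 = CHF 66,900
  Less exemption CHF 24,000 → base CHF 42,900
  CHF 42,900 × 12% = CHF 5,148

Standard income tax:
  CHF 23,000 × 10% = CHF 2,300
  CHF 20,000 × 18% = CHF 3,600
  CHF 6,000 × 26% = CHF 1,560
  CHF 4,800 × 31% = CHF 1,488
  → CHF 8,948

CHF 8,948 > CHF 5,148, so the standard income tax governs.

CHF 8,948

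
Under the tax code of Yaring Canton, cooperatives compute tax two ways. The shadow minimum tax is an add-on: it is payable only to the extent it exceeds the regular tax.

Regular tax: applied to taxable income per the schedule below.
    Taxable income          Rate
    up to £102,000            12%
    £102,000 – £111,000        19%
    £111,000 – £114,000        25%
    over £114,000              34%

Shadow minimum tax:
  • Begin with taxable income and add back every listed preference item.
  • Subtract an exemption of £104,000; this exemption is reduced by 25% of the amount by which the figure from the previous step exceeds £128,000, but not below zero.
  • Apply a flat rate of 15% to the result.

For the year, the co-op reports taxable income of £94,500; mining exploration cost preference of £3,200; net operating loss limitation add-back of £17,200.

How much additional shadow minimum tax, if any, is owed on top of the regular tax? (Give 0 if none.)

£0

Shadow minimum tax:
  Adjusted income: £94,500 + £3,200 + £17,200 = £114,900
  Exemption: £114,900 ≤ £128,000, so full £104,000 applies
  Base: £114,900 − £104,000 = £10,900
  £10,900 × 15% = £1,635

Regular tax:
  £94,500 × 12% = £11,340

£1,635 ≤ £11,340, so no add-on is due.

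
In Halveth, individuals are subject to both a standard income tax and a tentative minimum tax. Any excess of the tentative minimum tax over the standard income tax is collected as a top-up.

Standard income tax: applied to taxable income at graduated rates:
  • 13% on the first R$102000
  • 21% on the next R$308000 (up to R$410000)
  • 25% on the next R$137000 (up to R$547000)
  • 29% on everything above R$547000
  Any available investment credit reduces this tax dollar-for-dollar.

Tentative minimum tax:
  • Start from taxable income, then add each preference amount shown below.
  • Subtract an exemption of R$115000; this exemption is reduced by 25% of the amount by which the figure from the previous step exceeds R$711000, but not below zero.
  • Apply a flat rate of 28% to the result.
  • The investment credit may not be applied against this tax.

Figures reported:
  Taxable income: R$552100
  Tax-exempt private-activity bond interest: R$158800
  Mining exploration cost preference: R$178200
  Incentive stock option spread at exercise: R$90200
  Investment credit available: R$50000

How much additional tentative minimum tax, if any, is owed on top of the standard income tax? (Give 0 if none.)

R$197116

Tentative minimum tax:
  Adjusted income: R$552100 + R$158800 + R$178200 + R$90200 = R$979300
  Exemption: R$115000 − 25% × (R$979300 − R$711000) = R$115000 − R$67075 = R$47925
  Base: R$979300 − R$47925 = R$931375
  R$931375 × 28% = R$260785

Standard income tax:
  R$102000 × 13% = R$13260
  R$308000 × 21% = R$64680
  R$137000 × 25% = R$34250
  R$5100 × 29% = R$1479
  → R$113669
  Less investment credit R$50000 → R$63669

Excess of tentative minimum tax over standard income tax: R$260785 − R$63669 = R$197116.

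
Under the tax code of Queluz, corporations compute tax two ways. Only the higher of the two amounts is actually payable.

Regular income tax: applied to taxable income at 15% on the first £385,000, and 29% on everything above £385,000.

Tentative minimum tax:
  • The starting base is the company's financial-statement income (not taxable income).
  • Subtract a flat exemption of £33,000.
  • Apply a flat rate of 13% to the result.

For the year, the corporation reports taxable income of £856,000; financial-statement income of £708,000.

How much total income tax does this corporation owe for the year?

£194,340

Regular income tax:
  £385,000 × 15% = £57,750
  £471,000 × 29% = £136,590
  → £194,340

Tentative minimum tax:
  Base (financial-statement income): £708,000
  Less exemption £33,000 → base £675,000
  £675,000 × 13% = £87,750

£194,340 > £87,750, so the regular income tax governs.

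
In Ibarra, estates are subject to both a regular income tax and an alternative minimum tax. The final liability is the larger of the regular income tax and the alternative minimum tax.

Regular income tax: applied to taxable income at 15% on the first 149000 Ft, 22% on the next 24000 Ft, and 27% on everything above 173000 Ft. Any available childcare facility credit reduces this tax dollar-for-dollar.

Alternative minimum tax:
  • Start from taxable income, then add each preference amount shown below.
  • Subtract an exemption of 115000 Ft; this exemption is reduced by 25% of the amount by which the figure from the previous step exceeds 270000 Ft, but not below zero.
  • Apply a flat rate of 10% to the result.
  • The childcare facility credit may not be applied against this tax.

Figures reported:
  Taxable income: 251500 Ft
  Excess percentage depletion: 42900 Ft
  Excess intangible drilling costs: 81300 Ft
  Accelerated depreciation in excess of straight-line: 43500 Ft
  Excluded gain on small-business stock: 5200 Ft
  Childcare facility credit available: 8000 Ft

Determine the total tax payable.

Alternative minimum tax:
  Adjusted income: 251500 Ft + 42900 Ft + 81300 Ft + 43500 Ft + 5200 Ft = 424400 Ft
  Exemption: 115000 Ft − 25% × (424400 Ft − 270000 Ft) = 115000 Ft − 38600 Ft = 76400 Ft
  Base: 424400 Ft − 76400 Ft = 348000 Ft
  348000 Ft × 10% = 34800 Ft

Regular income tax:
  149000 Ft × 15% = 22350 Ft
  24000 Ft × 22% = 5280 Ft
  78500 Ft × 27% = 21195 Ft
  → 48825 Ft
  Less childcare facility credit 8000 Ft → 40825 Ft

40825 Ft > 34800 Ft, so the regular income tax governs.

40825 Ft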